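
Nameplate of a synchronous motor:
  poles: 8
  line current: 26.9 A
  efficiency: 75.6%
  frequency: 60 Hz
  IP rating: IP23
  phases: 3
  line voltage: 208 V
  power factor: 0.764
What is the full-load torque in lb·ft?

P_in = √3·V·I·cosφ = 1.732 × 208 × 26.9 × 0.764 = 7404 W
P_out = η·P_in = 0.756 × 7404 = 5597 W
n = n_s = 120×60/8 = 900 rpm (synchronous)
ω = 2π×900/60 = 94.25 rad/s
τ = P_out/ω = 5597/94.25 = 59.38 N·m
In lb·ft: 59.38/1.356 = 43.8 lb·ft

43.8 lb·ft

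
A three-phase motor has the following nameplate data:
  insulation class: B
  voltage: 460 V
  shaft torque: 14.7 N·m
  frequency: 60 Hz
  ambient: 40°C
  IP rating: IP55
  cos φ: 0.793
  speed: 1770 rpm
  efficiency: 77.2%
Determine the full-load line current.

5.59 A

ω = 2π×1770/60 = 185.4 rad/s; P_out = τω = 14.7 × 185.4 = 2725 W
P_in = P_out / η = 2725 / 0.772 = 3530 W
I_L = P_in / (√3·V_L·cosφ) = 3530 / (1.732 × 460 × 0.793) = 5.59 A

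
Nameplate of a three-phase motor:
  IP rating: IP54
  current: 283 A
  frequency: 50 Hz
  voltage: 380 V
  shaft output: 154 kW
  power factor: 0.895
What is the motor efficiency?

P_out = 154 kW = 154000 W
P_in = √3·V_L·I_L·cosφ = 1.732 × 380 × 283 × 0.895 = 166702 W
η = P_out / P_in = 154000 / 166702 = 0.924 = 92.4%

92.4 %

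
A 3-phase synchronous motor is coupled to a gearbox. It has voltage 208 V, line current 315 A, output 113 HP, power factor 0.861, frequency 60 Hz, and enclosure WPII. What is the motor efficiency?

86.3 %

P_out = 113 × 746 = 84298 W
P_in = √3·V_L·I_L·cosφ = 1.732 × 208 × 315 × 0.861 = 97707 W
η = P_out / P_in = 84298 / 97707 = 0.863 = 86.3%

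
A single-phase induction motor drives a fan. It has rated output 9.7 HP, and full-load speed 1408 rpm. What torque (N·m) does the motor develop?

P_out = 9.7 × 746 = 7236 W
ω = 2π × 1408/60 = 147.4 rad/s
τ = P_out/ω = 7236/147.4 = 49.1 N·m

49.1 N·m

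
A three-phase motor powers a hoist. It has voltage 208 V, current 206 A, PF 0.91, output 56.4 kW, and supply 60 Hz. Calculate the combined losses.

P_in = √3·V·I·cosφ = 1.732×208×206×0.91 = 67534 W
P_out = 56400 W
Losses = P_in − P_out = 67534 − 56400 = 11134 W

11.1 kW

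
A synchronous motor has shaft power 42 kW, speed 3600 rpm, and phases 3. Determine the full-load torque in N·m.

ω = 2π × 3600/60 = 377 rad/s
τ = P/ω = 42000/377 = 111 N·m

111 N·m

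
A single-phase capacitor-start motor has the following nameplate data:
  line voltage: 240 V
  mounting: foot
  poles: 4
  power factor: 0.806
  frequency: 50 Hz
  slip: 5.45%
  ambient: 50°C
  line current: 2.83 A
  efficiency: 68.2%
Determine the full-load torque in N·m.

P_in = V·I·cosφ = 240 × 2.83 × 0.806 = 547 W
P_out = η·P_in = 0.682 × 547 = 373 W
n_s = 120×50/4 = 1500 rpm; n = 1500×(1−0.0545) = 1418 rpm
ω = 2π×1418/60 = 148.5 rad/s
τ = P_out/ω = 373/148.5 = 2.51 N·m

2.51 N·m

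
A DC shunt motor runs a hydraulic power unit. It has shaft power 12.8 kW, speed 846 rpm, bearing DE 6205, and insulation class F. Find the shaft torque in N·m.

ω = 2π × 846/60 = 88.59 rad/s
τ = P/ω = 12800/88.59 = 144 N·m

144 N·m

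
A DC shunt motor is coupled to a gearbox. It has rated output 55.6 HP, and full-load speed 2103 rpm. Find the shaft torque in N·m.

188 N·m

P_out = 55.6 × 746 = 41478 W
ω = 2π × 2103/60 = 220.2 rad/s
τ = P_out/ω = 41478/220.2 = 188 N·m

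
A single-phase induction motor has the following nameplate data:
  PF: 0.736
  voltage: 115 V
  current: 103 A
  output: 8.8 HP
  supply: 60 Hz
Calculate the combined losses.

P_in = V·I·cosφ = 115×103×0.736 = 8718 W
P_out = 8.8×746 = 6565 W
Losses = P_in − P_out = 8718 − 6565 = 2153 W

2.15 kW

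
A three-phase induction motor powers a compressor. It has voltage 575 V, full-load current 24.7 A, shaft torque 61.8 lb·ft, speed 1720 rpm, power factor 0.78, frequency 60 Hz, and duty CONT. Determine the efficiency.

78.7 %

τ = 61.8 lb·ft × 1.356 = 83.8 N·m
ω = 2π × 1720/60 = 180.1 rad/s; P_out = τω = 83.8 × 180.1 = 15092 W
P_in = √3·V_L·I_L·cosφ = 1.732 × 575 × 24.7 × 0.78 = 19187 W
η = P_out / P_in = 15092 / 19187 = 0.787 = 78.7%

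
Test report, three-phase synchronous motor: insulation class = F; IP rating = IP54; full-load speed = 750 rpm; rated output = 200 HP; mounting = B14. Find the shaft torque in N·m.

P_out = 200 × 746 = 149200 W
ω = 2π × 750/60 = 78.54 rad/s
τ = P_out/ω = 149200/78.54 = 1900 N·m

1900 N·m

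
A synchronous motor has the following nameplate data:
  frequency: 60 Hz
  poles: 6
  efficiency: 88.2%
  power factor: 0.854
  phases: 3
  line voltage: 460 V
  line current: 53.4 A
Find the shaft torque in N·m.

P_in = √3·V·I·cosφ = 1.732 × 460 × 53.4 × 0.854 = 36333 W
P_out = η·P_in = 0.882 × 36333 = 32046 W
n = n_s = 120×60/6 = 1200 rpm (synchronous)
ω = 2π×1200/60 = 125.7 rad/s
τ = P_out/ω = 32046/125.7 = 255 N·m

255 N·m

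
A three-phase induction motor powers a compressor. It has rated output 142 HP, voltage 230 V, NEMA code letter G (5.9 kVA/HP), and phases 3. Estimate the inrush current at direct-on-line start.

2100 A

S_LR = 5.9 × 142 = 837.8 kVA
I_LR = S_LR/(√3·V_L) = 837800/(1.732×230) = 2100 A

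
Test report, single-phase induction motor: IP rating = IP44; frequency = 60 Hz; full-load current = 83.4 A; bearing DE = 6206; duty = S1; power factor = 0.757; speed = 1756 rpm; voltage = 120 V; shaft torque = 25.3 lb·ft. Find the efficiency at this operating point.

83.3 %

τ = 25.3 lb·ft × 1.356 = 34.31 N·m
ω = 2π × 1756/60 = 183.9 rad/s; P_out = τω = 34.31 × 183.9 = 6310 W
P_in = V·I·cosφ = 120 × 83.4 × 0.757 = 7576 W
η = P_out / P_in = 6310 / 7576 = 0.833 = 83.3%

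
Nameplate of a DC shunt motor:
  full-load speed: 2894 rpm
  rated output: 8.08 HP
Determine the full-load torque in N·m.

19.9 N·m

P_out = 8.08 × 746 = 6028 W
ω = 2π × 2894/60 = 303.1 rad/s
τ = P_out/ω = 6028/303.1 = 19.9 N·m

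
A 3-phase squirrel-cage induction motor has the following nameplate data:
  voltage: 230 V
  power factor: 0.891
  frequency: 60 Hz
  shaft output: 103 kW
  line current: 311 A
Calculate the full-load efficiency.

93.3 %

P_out = 103 kW = 103000 W
P_in = √3·V_L·I_L·cosφ = 1.732 × 230 × 311 × 0.891 = 110386 W
η = P_out / P_in = 103000 / 110386 = 0.933 = 93.3%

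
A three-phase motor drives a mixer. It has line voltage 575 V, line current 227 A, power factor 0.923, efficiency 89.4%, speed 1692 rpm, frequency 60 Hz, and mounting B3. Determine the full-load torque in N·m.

1050 N·m

P_in = √3·V·I·cosφ = 1.732 × 575 × 227 × 0.923 = 208662 W
P_out = η·P_in = 0.894 × 208662 = 186544 W
n = 1692 rpm
ω = 2π×1692/60 = 177.2 rad/s
τ = P_out/ω = 186544/177.2 = 1050 N·m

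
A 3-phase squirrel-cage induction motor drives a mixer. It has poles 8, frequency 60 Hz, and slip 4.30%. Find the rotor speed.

n_s = 120f/p = 120×60/8 = 900 rpm
n = n_s(1 − s) = 900 × (1 − 0.043) = 861 rpm

861 rpm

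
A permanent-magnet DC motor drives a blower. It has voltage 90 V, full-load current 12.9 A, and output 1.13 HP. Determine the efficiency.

P_out = 1.13 × 746 = 843 W
P_in = V·I = 90 × 12.9 = 1161 W
η = P_out / P_in = 843 / 1161 = 0.726 = 72.6%

72.6 %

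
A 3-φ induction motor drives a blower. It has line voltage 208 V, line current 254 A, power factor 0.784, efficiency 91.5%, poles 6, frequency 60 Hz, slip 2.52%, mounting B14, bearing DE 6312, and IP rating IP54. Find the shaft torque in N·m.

536 N·m

P_in = √3·V·I·cosφ = 1.732 × 208 × 254 × 0.784 = 71740 W
P_out = η·P_in = 0.915 × 71740 = 65642 W
n_s = 120×60/6 = 1200 rpm; n = 1200×(1−0.0252) = 1170 rpm
ω = 2π×1170/60 = 122.5 rad/s
τ = P_out/ω = 65642/122.5 = 536 N·m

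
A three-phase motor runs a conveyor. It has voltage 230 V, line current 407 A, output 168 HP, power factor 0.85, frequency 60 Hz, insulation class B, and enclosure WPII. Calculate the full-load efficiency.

90.9 %

P_out = 168 × 746 = 125328 W
P_in = √3·V_L·I_L·cosφ = 1.732 × 230 × 407 × 0.85 = 137813 W
η = P_out / P_in = 125328 / 137813 = 0.909 = 90.9%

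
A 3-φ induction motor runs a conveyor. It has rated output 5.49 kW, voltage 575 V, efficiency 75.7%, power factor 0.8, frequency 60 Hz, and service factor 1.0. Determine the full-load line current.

9.1 A

P_out = 5.49 kW = 5490 W
P_in = P_out / η = 5490 / 0.757 = 7252 W
I_L = P_in / (√3·V_L·cosφ) = 7252 / (1.732 × 575 × 0.8) = 9.1 A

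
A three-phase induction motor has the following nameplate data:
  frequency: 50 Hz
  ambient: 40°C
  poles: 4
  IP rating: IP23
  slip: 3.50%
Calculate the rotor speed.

n_s = 120f/p = 120×50/4 = 1500 rpm
n = n_s(1 − s) = 1500 × (1 − 0.035) = 1448 rpm

1448 rpm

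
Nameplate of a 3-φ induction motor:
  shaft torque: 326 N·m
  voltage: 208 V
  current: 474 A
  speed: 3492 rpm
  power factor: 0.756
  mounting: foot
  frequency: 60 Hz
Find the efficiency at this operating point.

ω = 2π × 3492/60 = 365.7 rad/s; P_out = τω = 326 × 365.7 = 119218 W
P_in = √3·V_L·I_L·cosφ = 1.732 × 208 × 474 × 0.756 = 129096 W
η = P_out / P_in = 119218 / 129096 = 0.923 = 92.3%

92.3 %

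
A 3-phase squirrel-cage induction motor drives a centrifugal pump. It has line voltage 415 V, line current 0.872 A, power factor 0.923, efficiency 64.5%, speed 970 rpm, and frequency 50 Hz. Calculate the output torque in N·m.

P_in = √3·V·I·cosφ = 1.732 × 415 × 0.872 × 0.923 = 579 W
P_out = η·P_in = 0.645 × 579 = 373 W
n = 970 rpm
ω = 2π×970/60 = 101.6 rad/s
τ = P_out/ω = 373/101.6 = 3.67 N·m

3.67 N·m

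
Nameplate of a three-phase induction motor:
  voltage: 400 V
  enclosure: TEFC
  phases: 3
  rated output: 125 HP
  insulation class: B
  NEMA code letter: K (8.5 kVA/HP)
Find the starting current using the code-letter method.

1530 A

S_LR = 8.5 × 125 = 1062.5 kVA
I_LR = S_LR/(√3·V_L) = 1062500/(1.732×400) = 1530 A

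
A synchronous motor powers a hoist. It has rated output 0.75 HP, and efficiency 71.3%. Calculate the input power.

P_out = 0.75 × 746 = 560 W
P_in = P_out/η = 560/0.713 = 785 W = 0.785 kW

0.785 kW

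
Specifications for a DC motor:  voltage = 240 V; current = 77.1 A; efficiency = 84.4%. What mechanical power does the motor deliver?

P_in = V·I = 240 × 77.1 = 18504 W
P_out = η·P_in = 0.844 × 18504 = 15617 W

15.6 kW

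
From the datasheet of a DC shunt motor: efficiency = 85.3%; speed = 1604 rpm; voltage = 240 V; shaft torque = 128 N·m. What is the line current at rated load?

105 A

ω = 2π×1604/60 = 168 rad/s; P_out = τω = 128 × 168 = 21504 W
P_in = P_out / η = 21504 / 0.853 = 25210 W
I = P_in / V = 25210 / 240 = 105 A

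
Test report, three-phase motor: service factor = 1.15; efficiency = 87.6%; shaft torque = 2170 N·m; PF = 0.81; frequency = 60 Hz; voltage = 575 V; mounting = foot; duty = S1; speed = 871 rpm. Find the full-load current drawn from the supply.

ω = 2π×871/60 = 91.21 rad/s; P_out = τω = 2170 × 91.21 = 197926 W
P_in = P_out / η = 197926 / 0.876 = 225943 W
I_L = P_in / (√3·V_L·cosφ) = 225943 / (1.732 × 575 × 0.81) = 280 A

280 A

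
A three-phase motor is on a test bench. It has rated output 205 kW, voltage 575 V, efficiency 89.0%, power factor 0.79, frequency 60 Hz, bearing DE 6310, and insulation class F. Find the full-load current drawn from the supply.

P_out = 205 kW = 205000 W
P_in = P_out / η = 205000 / 0.890 = 230337 W
I_L = P_in / (√3·V_L·cosφ) = 230337 / (1.732 × 575 × 0.79) = 293 A

293 A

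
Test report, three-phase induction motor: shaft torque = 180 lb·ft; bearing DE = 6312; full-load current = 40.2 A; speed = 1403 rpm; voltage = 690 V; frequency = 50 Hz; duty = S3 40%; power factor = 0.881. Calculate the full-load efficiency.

τ = 180 lb·ft × 1.356 = 244.1 N·m
ω = 2π × 1403/60 = 146.9 rad/s; P_out = τω = 244.1 × 146.9 = 35858 W
P_in = √3·V_L·I_L·cosφ = 1.732 × 690 × 40.2 × 0.881 = 42325 W
η = P_out / P_in = 35858 / 42325 = 0.847 = 84.7%

84.7 %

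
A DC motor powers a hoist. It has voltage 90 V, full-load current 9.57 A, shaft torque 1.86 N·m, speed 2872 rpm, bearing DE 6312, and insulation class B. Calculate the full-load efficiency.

ω = 2π × 2872/60 = 300.8 rad/s; P_out = τω = 1.86 × 300.8 = 559 W
P_in = V·I = 90 × 9.57 = 861 W
η = P_out / P_in = 559 / 861 = 0.649 = 64.9%

64.9 %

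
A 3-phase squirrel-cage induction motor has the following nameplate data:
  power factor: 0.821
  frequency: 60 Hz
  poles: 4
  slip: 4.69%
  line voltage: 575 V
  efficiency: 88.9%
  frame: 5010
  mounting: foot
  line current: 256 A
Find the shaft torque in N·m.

P_in = √3·V·I·cosφ = 1.732 × 575 × 256 × 0.821 = 209314 W
P_out = η·P_in = 0.889 × 209314 = 186080 W
n_s = 120×60/4 = 1800 rpm; n = 1800×(1−0.0469) = 1716 rpm
ω = 2π×1716/60 = 179.7 rad/s
τ = P_out/ω = 186080/179.7 = 1040 N·m

1040 N·m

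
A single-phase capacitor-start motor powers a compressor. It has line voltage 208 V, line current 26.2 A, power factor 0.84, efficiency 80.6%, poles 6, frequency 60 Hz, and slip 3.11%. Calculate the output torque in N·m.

P_in = V·I·cosφ = 208 × 26.2 × 0.84 = 4578 W
P_out = η·P_in = 0.806 × 4578 = 3690 W
n_s = 120×60/6 = 1200 rpm; n = 1200×(1−0.0311) = 1163 rpm
ω = 2π×1163/60 = 121.8 rad/s
τ = P_out/ω = 3690/121.8 = 30.3 N·m

30.3 N·m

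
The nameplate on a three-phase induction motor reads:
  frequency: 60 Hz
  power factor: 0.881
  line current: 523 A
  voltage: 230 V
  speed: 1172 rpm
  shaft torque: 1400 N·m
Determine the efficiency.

ω = 2π × 1172/60 = 122.7 rad/s; P_out = τω = 1400 × 122.7 = 171780 W
P_in = √3·V_L·I_L·cosφ = 1.732 × 230 × 523 × 0.881 = 183550 W
η = P_out / P_in = 171780 / 183550 = 0.936 = 93.6%

93.6 %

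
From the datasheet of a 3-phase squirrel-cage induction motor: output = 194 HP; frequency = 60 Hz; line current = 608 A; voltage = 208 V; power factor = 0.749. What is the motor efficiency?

88.2 %

P_out = 194 × 746 = 144724 W
P_in = √3·V_L·I_L·cosφ = 1.732 × 208 × 608 × 0.749 = 164058 W
η = P_out / P_in = 144724 / 164058 = 0.882 = 88.2%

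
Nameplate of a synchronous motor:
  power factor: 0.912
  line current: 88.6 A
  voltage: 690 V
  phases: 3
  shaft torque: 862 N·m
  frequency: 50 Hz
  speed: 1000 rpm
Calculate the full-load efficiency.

ω = 2π × 1000/60 = 104.7 rad/s; P_out = τω = 862 × 104.7 = 90251 W
P_in = √3·V_L·I_L·cosφ = 1.732 × 690 × 88.6 × 0.912 = 96566 W
η = P_out / P_in = 90251 / 96566 = 0.935 = 93.5%

93.5 %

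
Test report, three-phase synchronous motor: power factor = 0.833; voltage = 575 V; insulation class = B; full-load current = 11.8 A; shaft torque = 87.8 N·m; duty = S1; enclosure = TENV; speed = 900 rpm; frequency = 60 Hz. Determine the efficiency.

84.5 %

ω = 2π × 900/60 = 94.25 rad/s; P_out = τω = 87.8 × 94.25 = 8275 W
P_in = √3·V_L·I_L·cosφ = 1.732 × 575 × 11.8 × 0.833 = 9789 W
η = P_out / P_in = 8275 / 9789 = 0.845 = 84.5%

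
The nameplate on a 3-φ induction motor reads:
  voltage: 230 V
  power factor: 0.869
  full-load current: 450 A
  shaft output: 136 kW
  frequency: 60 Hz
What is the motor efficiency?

P_out = 136 kW = 136000 W
P_in = √3·V_L·I_L·cosφ = 1.732 × 230 × 450 × 0.869 = 155779 W
η = P_out / P_in = 136000 / 155779 = 0.873 = 87.3%

87.3 %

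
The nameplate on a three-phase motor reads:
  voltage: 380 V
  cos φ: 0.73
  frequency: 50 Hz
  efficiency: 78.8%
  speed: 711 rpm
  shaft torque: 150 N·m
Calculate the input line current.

ω = 2π×711/60 = 74.46 rad/s; P_out = τω = 150 × 74.46 = 11169 W
P_in = P_out / η = 11169 / 0.788 = 14174 W
I_L = P_in / (√3·V_L·cosφ) = 14174 / (1.732 × 380 × 0.73) = 29.5 A

29.5 A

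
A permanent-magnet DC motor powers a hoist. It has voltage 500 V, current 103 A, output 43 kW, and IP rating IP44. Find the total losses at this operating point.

P_in = V·I = 500×103 = 51500 W
P_out = 43000 W
Losses = P_in − P_out = 51500 − 43000 = 8500 W

8500 W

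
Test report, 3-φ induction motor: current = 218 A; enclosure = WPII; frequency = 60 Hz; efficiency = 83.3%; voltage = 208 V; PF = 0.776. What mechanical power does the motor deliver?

50.8 kW

P_in = √3·V·I·cosφ = 1.732 × 208 × 218 × 0.776 = 60944 W
P_out = η·P_in = 0.833 × 60944 = 50766 W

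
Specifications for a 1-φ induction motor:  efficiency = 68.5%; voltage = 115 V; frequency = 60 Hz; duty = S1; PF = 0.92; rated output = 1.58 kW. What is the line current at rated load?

21.8 A

P_out = 1.58 kW = 1580 W
P_in = P_out / η = 1580 / 0.685 = 2307 W
I = P_in / (V·cosφ) = 2307 / (115 × 0.92) = 21.8 A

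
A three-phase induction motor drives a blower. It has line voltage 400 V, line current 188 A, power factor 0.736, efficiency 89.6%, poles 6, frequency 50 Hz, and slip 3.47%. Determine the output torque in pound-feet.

P_in = √3·V·I·cosφ = 1.732 × 400 × 188 × 0.736 = 95861 W
P_out = η·P_in = 0.896 × 95861 = 85891 W
n_s = 120×50/6 = 1000 rpm; n = 1000×(1−0.0347) = 965 rpm
ω = 2π×965/60 = 101.1 rad/s
τ = P_out/ω = 85891/101.1 = 849.6 N·m
In lb·ft: 849.6/1.356 = 627 lb·ft

627 lb·ft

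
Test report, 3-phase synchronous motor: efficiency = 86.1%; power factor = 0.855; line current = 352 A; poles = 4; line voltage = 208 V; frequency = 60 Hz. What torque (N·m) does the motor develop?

495 N·m

P_in = √3·V·I·cosφ = 1.732 × 208 × 352 × 0.855 = 108423 W
P_out = η·P_in = 0.861 × 108423 = 93352 W
n = n_s = 120×60/4 = 1800 rpm (synchronous)
ω = 2π×1800/60 = 188.5 rad/s
τ = P_out/ω = 93352/188.5 = 495 N·m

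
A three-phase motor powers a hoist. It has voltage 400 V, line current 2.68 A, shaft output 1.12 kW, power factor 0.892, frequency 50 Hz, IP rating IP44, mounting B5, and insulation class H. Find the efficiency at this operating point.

67.6 %

P_out = 1.12 kW = 1120 W
P_in = √3·V_L·I_L·cosφ = 1.732 × 400 × 2.68 × 0.892 = 1656 W
η = P_out / P_in = 1120 / 1656 = 0.676 = 67.6%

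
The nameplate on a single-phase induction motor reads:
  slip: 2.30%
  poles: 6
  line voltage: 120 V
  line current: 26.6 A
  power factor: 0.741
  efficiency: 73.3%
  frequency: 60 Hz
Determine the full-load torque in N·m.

P_in = V·I·cosφ = 120 × 26.6 × 0.741 = 2365 W
P_out = η·P_in = 0.733 × 2365 = 1734 W
n_s = 120×60/6 = 1200 rpm; n = 1200×(1−0.023) = 1172 rpm
ω = 2π×1172/60 = 122.7 rad/s
τ = P_out/ω = 1734/122.7 = 14.1 N·m

14.1 N·m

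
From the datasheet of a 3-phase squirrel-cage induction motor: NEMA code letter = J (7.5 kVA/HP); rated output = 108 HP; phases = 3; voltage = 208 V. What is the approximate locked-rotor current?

2250 A

S_LR = 7.5 × 108 = 810 kVA
I_LR = S_LR/(√3·V_L) = 810000/(1.732×208) = 2250 A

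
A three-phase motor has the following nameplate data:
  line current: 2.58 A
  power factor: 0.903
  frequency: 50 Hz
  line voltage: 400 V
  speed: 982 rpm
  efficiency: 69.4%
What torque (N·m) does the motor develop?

10.9 N·m

P_in = √3·V·I·cosφ = 1.732 × 400 × 2.58 × 0.903 = 1614 W
P_out = η·P_in = 0.694 × 1614 = 1120 W
n = 982 rpm
ω = 2π×982/60 = 102.8 rad/s
τ = P_out/ω = 1120/102.8 = 10.9 N·m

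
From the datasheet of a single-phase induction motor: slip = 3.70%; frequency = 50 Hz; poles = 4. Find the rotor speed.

1444 rpm

n_s = 120f/p = 120×50/4 = 1500 rpm
n = n_s(1 − s) = 1500 × (1 − 0.037) = 1444 rpm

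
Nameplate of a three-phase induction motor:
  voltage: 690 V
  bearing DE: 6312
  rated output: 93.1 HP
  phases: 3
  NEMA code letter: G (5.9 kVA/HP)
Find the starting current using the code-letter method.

S_LR = 5.9 × 93.1 = 549.29 kVA
I_LR = S_LR/(√3·V_L) = 549290/(1.732×690) = 460 A

460 A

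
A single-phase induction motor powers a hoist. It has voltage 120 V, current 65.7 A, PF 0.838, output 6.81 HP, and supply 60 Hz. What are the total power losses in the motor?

1530 W

P_in = V·I·cosφ = 120×65.7×0.838 = 6607 W
P_out = 6.81×746 = 5080 W
Losses = P_in − P_out = 6607 − 5080 = 1527 W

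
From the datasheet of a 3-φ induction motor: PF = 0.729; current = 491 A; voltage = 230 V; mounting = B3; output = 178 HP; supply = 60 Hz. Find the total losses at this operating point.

P_in = √3·V·I·cosφ = 1.732×230×491×0.729 = 142589 W
P_out = 178×746 = 132788 W
Losses = P_in − P_out = 142589 − 132788 = 9801 W

9.8 kW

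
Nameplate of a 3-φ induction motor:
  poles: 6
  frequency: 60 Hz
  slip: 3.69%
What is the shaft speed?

n_s = 120f/p = 120×60/6 = 1200 rpm
n = n_s(1 − s) = 1200 × (1 − 0.0369) = 1156 rpm

1156 rpm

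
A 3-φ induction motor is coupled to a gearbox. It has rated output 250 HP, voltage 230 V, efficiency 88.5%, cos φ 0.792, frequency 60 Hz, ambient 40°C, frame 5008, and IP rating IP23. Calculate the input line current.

668 A

P_out = 250 × 746 = 186500 W
P_in = P_out / η = 186500 / 0.885 = 210734 W
I_L = P_in / (√3·V_L·cosφ) = 210734 / (1.732 × 230 × 0.792) = 668 A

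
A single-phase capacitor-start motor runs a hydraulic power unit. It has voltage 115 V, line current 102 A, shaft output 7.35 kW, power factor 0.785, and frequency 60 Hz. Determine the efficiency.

P_out = 7.35 kW = 7350 W
P_in = V·I·cosφ = 115 × 102 × 0.785 = 9208 W
η = P_out / P_in = 7350 / 9208 = 0.798 = 79.8%

79.8 %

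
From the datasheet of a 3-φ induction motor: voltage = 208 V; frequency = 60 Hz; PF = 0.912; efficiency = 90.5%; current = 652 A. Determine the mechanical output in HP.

260 HP

P_in = √3·V·I·cosφ = 1.732 × 208 × 652 × 0.912 = 214217 W
P_out = η·P_in = 0.905 × 214217 = 193866 W
= 193866/746 = 260 HP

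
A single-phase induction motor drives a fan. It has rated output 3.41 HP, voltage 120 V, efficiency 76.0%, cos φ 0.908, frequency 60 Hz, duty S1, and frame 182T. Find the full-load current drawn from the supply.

P_out = 3.41 × 746 = 2544 W
P_in = P_out / η = 2544 / 0.760 = 3347 W
I = P_in / (V·cosφ) = 3347 / (120 × 0.908) = 30.7 A

30.7 A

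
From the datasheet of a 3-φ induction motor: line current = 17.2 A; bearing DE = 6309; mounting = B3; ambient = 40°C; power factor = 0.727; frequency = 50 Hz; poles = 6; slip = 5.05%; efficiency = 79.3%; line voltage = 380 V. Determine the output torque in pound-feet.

P_in = √3·V·I·cosφ = 1.732 × 380 × 17.2 × 0.727 = 8230 W
P_out = η·P_in = 0.793 × 8230 = 6526 W
n_s = 120×50/6 = 1000 rpm; n = 1000×(1−0.0505) = 950 rpm
ω = 2π×950/60 = 99.48 rad/s
τ = P_out/ω = 6526/99.48 = 65.6 N·m
In lb·ft: 65.6/1.356 = 48.4 lb·ft

48.4 lb·ft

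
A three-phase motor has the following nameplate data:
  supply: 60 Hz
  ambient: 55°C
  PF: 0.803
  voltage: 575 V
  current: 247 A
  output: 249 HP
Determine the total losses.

11800 W

P_in = √3·V·I·cosφ = 1.732×575×247×0.803 = 197528 W
P_out = 249×746 = 185754 W
Losses = P_in − P_out = 197528 − 185754 = 11774 W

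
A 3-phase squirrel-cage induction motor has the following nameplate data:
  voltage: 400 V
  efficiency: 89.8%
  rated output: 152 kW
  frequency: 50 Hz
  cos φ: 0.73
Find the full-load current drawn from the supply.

335 A

P_out = 152 kW = 152000 W
P_in = P_out / η = 152000 / 0.898 = 169265 W
I_L = P_in / (√3·V_L·cosφ) = 169265 / (1.732 × 400 × 0.73) = 335 A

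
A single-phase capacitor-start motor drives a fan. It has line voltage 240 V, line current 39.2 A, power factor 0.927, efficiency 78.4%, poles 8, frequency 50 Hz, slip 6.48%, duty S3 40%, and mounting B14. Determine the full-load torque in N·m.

P_in = V·I·cosφ = 240 × 39.2 × 0.927 = 8721 W
P_out = η·P_in = 0.784 × 8721 = 6837 W
n_s = 120×50/8 = 750 rpm; n = 750×(1−0.0648) = 701 rpm
ω = 2π×701/60 = 73.41 rad/s
τ = P_out/ω = 6837/73.41 = 93.1 N·m

93.1 N·m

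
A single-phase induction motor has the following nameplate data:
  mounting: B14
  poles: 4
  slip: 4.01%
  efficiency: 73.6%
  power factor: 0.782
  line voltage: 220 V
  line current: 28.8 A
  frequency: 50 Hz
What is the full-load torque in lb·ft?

17.8 lb·ft

P_in = V·I·cosφ = 220 × 28.8 × 0.782 = 4955 W
P_out = η·P_in = 0.736 × 4955 = 3647 W
n_s = 120×50/4 = 1500 rpm; n = 1500×(1−0.0401) = 1440 rpm
ω = 2π×1440/60 = 150.8 rad/s
τ = P_out/ω = 3647/150.8 = 24.18 N·m
In lb·ft: 24.18/1.356 = 17.8 lb·ft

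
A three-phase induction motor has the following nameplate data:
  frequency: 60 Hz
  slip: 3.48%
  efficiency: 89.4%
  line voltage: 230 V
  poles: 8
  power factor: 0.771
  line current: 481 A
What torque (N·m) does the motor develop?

1450 N·m

P_in = √3·V·I·cosφ = 1.732 × 230 × 481 × 0.771 = 147732 W
P_out = η·P_in = 0.894 × 147732 = 132072 W
n_s = 120×60/8 = 900 rpm; n = 900×(1−0.0348) = 869 rpm
ω = 2π×869/60 = 91 rad/s
τ = P_out/ω = 132072/91 = 1450 N·m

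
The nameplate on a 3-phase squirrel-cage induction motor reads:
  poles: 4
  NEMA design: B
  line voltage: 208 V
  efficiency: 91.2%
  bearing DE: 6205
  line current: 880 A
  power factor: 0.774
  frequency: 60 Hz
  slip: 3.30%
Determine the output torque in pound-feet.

906 lb·ft

P_in = √3·V·I·cosφ = 1.732 × 208 × 880 × 0.774 = 245378 W
P_out = η·P_in = 0.912 × 245378 = 223785 W
n_s = 120×60/4 = 1800 rpm; n = 1800×(1−0.033) = 1741 rpm
ω = 2π×1741/60 = 182.3 rad/s
τ = P_out/ω = 223785/182.3 = 1228 N·m
In lb·ft: 1228/1.356 = 906 lb·ft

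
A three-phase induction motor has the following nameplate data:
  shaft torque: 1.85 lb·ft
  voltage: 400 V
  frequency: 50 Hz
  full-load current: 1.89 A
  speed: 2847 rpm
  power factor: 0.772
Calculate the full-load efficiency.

τ = 1.85 lb·ft × 1.356 = 2.509 N·m
ω = 2π × 2847/60 = 298.1 rad/s; P_out = τω = 2.509 × 298.1 = 748 W
P_in = √3·V_L·I_L·cosφ = 1.732 × 400 × 1.89 × 0.772 = 1011 W
η = P_out / P_in = 748 / 1011 = 0.740 = 74.0%

74.0 %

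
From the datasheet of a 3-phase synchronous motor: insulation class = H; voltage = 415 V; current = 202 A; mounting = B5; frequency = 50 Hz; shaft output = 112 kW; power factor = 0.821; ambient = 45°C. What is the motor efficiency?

94.0 %

P_out = 112 kW = 112000 W
P_in = √3·V_L·I_L·cosφ = 1.732 × 415 × 202 × 0.821 = 119204 W
η = P_out / P_in = 112000 / 119204 = 0.940 = 94.0%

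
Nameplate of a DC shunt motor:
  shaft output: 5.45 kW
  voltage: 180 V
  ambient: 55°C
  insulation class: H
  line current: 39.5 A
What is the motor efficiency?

76.7 %

P_out = 5.45 kW = 5450 W
P_in = V·I = 180 × 39.5 = 7110 W
η = P_out / P_in = 5450 / 7110 = 0.767 = 76.7%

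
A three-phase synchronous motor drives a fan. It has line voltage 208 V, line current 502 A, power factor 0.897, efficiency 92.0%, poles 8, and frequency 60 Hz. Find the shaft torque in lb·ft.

1170 lb·ft

P_in = √3·V·I·cosφ = 1.732 × 208 × 502 × 0.897 = 162221 W
P_out = η·P_in = 0.92 × 162221 = 149243 W
n = n_s = 120×60/8 = 900 rpm (synchronous)
ω = 2π×900/60 = 94.25 rad/s
τ = P_out/ω = 149243/94.25 = 1583 N·m
In lb·ft: 1583/1.356 = 1170 lb·ft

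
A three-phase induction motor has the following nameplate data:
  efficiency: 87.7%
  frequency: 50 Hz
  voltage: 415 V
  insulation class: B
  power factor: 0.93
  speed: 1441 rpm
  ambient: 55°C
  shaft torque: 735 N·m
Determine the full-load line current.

ω = 2π×1441/60 = 150.9 rad/s; P_out = τω = 735 × 150.9 = 110912 W
P_in = P_out / η = 110912 / 0.877 = 126468 W
I_L = P_in / (√3·V_L·cosφ) = 126468 / (1.732 × 415 × 0.93) = 189 A

189 A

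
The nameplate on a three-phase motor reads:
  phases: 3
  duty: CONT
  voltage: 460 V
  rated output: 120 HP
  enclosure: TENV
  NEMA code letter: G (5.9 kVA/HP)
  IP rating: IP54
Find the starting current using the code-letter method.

889 A

S_LR = 5.9 × 120 = 708 kVA
I_LR = S_LR/(√3·V_L) = 708000/(1.732×460) = 889 A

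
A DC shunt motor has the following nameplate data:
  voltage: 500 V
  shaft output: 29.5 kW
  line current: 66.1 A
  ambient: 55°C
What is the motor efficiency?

89.3 %

P_out = 29.5 kW = 29500 W
P_in = V·I = 500 × 66.1 = 33050 W
η = P_out / P_in = 29500 / 33050 = 0.893 = 89.3%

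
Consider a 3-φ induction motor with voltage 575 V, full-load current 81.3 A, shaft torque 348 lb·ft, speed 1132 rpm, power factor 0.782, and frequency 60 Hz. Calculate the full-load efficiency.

τ = 348 lb·ft × 1.356 = 471.9 N·m
ω = 2π × 1132/60 = 118.5 rad/s; P_out = τω = 471.9 × 118.5 = 55920 W
P_in = √3·V_L·I_L·cosφ = 1.732 × 575 × 81.3 × 0.782 = 63316 W
η = P_out / P_in = 55920 / 63316 = 0.883 = 88.3%

88.3 %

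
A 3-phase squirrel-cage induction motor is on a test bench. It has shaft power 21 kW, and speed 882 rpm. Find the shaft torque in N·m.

227 N·m

ω = 2π × 882/60 = 92.36 rad/s
τ = P/ω = 21000/92.36 = 227 N·m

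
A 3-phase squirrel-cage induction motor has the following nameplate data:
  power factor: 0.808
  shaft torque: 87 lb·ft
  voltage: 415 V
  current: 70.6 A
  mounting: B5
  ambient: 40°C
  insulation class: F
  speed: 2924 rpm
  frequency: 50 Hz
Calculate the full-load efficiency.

τ = 87 lb·ft × 1.356 = 118 N·m
ω = 2π × 2924/60 = 306.2 rad/s; P_out = τω = 118 × 306.2 = 36132 W
P_in = √3·V_L·I_L·cosφ = 1.732 × 415 × 70.6 × 0.808 = 41003 W
η = P_out / P_in = 36132 / 41003 = 0.881 = 88.1%

88.1 %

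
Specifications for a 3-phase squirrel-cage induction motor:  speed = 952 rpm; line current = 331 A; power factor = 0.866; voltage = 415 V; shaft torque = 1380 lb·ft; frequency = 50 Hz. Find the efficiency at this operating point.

90.5 %

τ = 1380 lb·ft × 1.356 = 1871 N·m
ω = 2π × 952/60 = 99.69 rad/s; P_out = τω = 1871 × 99.69 = 186520 W
P_in = √3·V_L·I_L·cosφ = 1.732 × 415 × 331 × 0.866 = 206035 W
η = P_out / P_in = 186520 / 206035 = 0.905 = 90.5%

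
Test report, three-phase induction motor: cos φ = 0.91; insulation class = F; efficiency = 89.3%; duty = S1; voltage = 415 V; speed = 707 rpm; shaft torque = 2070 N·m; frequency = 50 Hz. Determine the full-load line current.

ω = 2π×707/60 = 74.04 rad/s; P_out = τω = 2070 × 74.04 = 153263 W
P_in = P_out / η = 153263 / 0.893 = 171627 W
I_L = P_in / (√3·V_L·cosφ) = 171627 / (1.732 × 415 × 0.91) = 262 A

262 A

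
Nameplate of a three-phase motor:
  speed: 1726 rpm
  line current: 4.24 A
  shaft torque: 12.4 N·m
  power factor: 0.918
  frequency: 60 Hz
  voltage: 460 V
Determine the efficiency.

72.3 %

ω = 2π × 1726/60 = 180.7 rad/s; P_out = τω = 12.4 × 180.7 = 2241 W
P_in = √3·V_L·I_L·cosφ = 1.732 × 460 × 4.24 × 0.918 = 3101 W
η = P_out / P_in = 2241 / 3101 = 0.723 = 72.3%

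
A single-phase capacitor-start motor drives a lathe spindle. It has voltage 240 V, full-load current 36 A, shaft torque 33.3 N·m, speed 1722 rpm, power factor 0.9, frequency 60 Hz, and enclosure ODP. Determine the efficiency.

ω = 2π × 1722/60 = 180.3 rad/s; P_out = τω = 33.3 × 180.3 = 6004 W
P_in = V·I·cosφ = 240 × 36 × 0.9 = 7776 W
η = P_out / P_in = 6004 / 7776 = 0.772 = 77.2%

77.2 %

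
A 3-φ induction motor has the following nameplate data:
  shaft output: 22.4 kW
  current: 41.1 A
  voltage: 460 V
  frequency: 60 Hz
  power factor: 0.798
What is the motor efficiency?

P_out = 22.4 kW = 22400 W
P_in = √3·V_L·I_L·cosφ = 1.732 × 460 × 41.1 × 0.798 = 26131 W
η = P_out / P_in = 22400 / 26131 = 0.857 = 85.7%

85.7 %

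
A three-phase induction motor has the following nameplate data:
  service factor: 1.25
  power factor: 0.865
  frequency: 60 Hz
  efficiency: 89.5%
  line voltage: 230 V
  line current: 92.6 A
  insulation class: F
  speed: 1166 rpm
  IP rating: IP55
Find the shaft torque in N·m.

P_in = √3·V·I·cosφ = 1.732 × 230 × 92.6 × 0.865 = 31908 W
P_out = η·P_in = 0.895 × 31908 = 28558 W
n = 1166 rpm
ω = 2π×1166/60 = 122.1 rad/s
τ = P_out/ω = 28558/122.1 = 234 N·m

234 N·m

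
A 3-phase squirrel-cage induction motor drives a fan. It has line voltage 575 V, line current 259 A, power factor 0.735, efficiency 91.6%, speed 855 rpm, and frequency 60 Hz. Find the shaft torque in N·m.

1940 N·m

P_in = √3·V·I·cosφ = 1.732 × 575 × 259 × 0.735 = 189585 W
P_out = η·P_in = 0.916 × 189585 = 173660 W
n = 855 rpm
ω = 2π×855/60 = 89.54 rad/s
τ = P_out/ω = 173660/89.54 = 1940 N·m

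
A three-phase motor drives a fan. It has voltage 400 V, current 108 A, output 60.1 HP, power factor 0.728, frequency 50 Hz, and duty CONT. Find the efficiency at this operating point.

P_out = 60.1 × 746 = 44835 W
P_in = √3·V_L·I_L·cosφ = 1.732 × 400 × 108 × 0.728 = 54471 W
η = P_out / P_in = 44835 / 54471 = 0.823 = 82.3%

82.3 %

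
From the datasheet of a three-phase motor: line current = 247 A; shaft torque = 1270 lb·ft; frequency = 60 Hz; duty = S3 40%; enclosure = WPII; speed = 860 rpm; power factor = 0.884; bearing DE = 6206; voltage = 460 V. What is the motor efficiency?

89.1 %

τ = 1270 lb·ft × 1.356 = 1722 N·m
ω = 2π × 860/60 = 90.06 rad/s; P_out = τω = 1722 × 90.06 = 155083 W
P_in = √3·V_L·I_L·cosφ = 1.732 × 460 × 247 × 0.884 = 173962 W
η = P_out / P_in = 155083 / 173962 = 0.891 = 89.1%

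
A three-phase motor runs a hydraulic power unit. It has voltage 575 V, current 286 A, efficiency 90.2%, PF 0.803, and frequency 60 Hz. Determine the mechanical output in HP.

277 HP

P_in = √3·V·I·cosφ = 1.732 × 575 × 286 × 0.803 = 228716 W
P_out = η·P_in = 0.902 × 228716 = 206302 W
= 206302/746 = 277 HP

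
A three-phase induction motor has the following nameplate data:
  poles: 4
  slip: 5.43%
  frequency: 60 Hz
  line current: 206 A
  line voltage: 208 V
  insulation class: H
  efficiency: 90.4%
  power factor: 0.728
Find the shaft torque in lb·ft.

202 lb·ft

P_in = √3·V·I·cosφ = 1.732 × 208 × 206 × 0.728 = 54027 W
P_out = η·P_in = 0.904 × 54027 = 48840 W
n_s = 120×60/4 = 1800 rpm; n = 1800×(1−0.0543) = 1702 rpm
ω = 2π×1702/60 = 178.2 rad/s
τ = P_out/ω = 48840/178.2 = 274.1 N·m
In lb·ft: 274.1/1.356 = 202 lb·ft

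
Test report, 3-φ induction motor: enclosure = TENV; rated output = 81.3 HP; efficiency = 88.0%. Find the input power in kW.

68.9 kW

P_out = 81.3 × 746 = 60650 W
P_in = P_out/η = 60650/0.88 = 68920 W = 68.9 kW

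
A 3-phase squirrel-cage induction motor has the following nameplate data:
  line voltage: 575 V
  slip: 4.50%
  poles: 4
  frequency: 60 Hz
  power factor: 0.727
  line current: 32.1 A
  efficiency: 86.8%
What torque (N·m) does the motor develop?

P_in = √3·V·I·cosφ = 1.732 × 575 × 32.1 × 0.727 = 23241 W
P_out = η·P_in = 0.868 × 23241 = 20173 W
n_s = 120×60/4 = 1800 rpm; n = 1800×(1−0.045) = 1719 rpm
ω = 2π×1719/60 = 180 rad/s
τ = P_out/ω = 20173/180 = 112 N·m

112 N·m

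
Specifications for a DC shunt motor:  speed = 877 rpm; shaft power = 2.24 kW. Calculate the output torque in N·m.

24.4 N·m

ω = 2π × 877/60 = 91.84 rad/s
τ = P/ω = 2240/91.84 = 24.4 N·m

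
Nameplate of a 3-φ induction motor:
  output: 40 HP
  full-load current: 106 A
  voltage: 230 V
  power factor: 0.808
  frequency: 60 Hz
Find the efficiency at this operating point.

P_out = 40 × 746 = 29840 W
P_in = √3·V_L·I_L·cosφ = 1.732 × 230 × 106 × 0.808 = 34119 W
η = P_out / P_in = 29840 / 34119 = 0.875 = 87.5%

87.5 %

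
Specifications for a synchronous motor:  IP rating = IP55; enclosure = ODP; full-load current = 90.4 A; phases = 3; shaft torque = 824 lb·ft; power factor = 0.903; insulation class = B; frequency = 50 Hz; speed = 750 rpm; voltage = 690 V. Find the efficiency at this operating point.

89.9 %

τ = 824 lb·ft × 1.356 = 1117 N·m
ω = 2π × 750/60 = 78.54 rad/s; P_out = τω = 1117 × 78.54 = 87729 W
P_in = √3·V_L·I_L·cosφ = 1.732 × 690 × 90.4 × 0.903 = 97556 W
η = P_out / P_in = 87729 / 97556 = 0.899 = 89.9%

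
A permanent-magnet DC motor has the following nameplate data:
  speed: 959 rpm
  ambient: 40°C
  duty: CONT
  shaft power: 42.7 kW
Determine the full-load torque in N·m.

425 N·m

ω = 2π × 959/60 = 100.4 rad/s
τ = P/ω = 42700/100.4 = 425 N·m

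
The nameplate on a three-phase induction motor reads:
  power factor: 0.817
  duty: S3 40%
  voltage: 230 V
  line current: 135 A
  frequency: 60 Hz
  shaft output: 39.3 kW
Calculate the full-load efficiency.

P_out = 39.3 kW = 39300 W
P_in = √3·V_L·I_L·cosφ = 1.732 × 230 × 135 × 0.817 = 43937 W
η = P_out / P_in = 39300 / 43937 = 0.894 = 89.4%

89.4 %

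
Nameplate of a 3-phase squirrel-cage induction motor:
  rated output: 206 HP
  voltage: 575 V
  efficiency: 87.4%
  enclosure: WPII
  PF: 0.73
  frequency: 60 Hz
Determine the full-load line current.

P_out = 206 × 746 = 153676 W
P_in = P_out / η = 153676 / 0.874 = 175831 W
I_L = P_in / (√3·V_L·cosφ) = 175831 / (1.732 × 575 × 0.73) = 242 A

242 A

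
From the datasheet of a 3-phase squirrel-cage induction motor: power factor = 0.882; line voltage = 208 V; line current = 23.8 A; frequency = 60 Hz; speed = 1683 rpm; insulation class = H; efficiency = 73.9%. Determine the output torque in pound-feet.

23.4 lb·ft

P_in = √3·V·I·cosφ = 1.732 × 208 × 23.8 × 0.882 = 7562 W
P_out = η·P_in = 0.739 × 7562 = 5588 W
n = 1683 rpm
ω = 2π×1683/60 = 176.2 rad/s
τ = P_out/ω = 5588/176.2 = 31.71 N·m
In lb·ft: 31.71/1.356 = 23.4 lb·ft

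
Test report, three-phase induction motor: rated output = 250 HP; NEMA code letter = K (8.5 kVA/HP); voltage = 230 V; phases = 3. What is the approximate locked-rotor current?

S_LR = 8.5 × 250 = 2125 kVA
I_LR = S_LR/(√3·V_L) = 2125000/(1.732×230) = 5330 A

5330 A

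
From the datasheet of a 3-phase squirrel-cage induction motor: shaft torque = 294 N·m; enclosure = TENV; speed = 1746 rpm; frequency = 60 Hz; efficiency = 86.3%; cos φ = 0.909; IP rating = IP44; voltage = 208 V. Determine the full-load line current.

190 A

ω = 2π×1746/60 = 182.8 rad/s; P_out = τω = 294 × 182.8 = 53743 W
P_in = P_out / η = 53743 / 0.863 = 62275 W
I_L = P_in / (√3·V_L·cosφ) = 62275 / (1.732 × 208 × 0.909) = 190 A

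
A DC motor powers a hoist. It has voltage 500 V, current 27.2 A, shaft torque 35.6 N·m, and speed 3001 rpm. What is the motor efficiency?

82.3 %

ω = 2π × 3001/60 = 314.3 rad/s; P_out = τω = 35.6 × 314.3 = 11189 W
P_in = V·I = 500 × 27.2 = 13600 W
η = P_out / P_in = 11189 / 13600 = 0.823 = 82.3%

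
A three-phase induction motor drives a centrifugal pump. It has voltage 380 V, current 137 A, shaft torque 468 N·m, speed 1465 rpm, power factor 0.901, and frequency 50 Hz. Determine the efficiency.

ω = 2π × 1465/60 = 153.4 rad/s; P_out = τω = 468 × 153.4 = 71791 W
P_in = √3·V_L·I_L·cosφ = 1.732 × 380 × 137 × 0.901 = 81241 W
η = P_out / P_in = 71791 / 81241 = 0.884 = 88.4%

88.4 %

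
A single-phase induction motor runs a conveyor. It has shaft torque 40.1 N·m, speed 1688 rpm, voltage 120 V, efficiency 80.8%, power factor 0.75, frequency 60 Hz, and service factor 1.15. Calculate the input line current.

97.5 A

ω = 2π×1688/60 = 176.8 rad/s; P_out = τω = 40.1 × 176.8 = 7090 W
P_in = P_out / η = 7090 / 0.808 = 8775 W
I = P_in / (V·cosφ) = 8775 / (120 × 0.75) = 97.5 A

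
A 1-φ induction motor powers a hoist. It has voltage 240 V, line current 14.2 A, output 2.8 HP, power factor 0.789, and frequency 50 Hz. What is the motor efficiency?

77.7 %

P_out = 2.8 × 746 = 2089 W
P_in = V·I·cosφ = 240 × 14.2 × 0.789 = 2689 W
η = P_out / P_in = 2089 / 2689 = 0.777 = 77.7%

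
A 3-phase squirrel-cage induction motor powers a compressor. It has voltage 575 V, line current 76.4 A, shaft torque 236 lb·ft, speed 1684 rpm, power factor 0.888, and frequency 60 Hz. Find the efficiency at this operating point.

τ = 236 lb·ft × 1.356 = 320 N·m
ω = 2π × 1684/60 = 176.3 rad/s; P_out = τω = 320 × 176.3 = 56416 W
P_in = √3·V_L·I_L·cosφ = 1.732 × 575 × 76.4 × 0.888 = 67565 W
η = P_out / P_in = 56416 / 67565 = 0.835 = 83.5%

83.5 %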